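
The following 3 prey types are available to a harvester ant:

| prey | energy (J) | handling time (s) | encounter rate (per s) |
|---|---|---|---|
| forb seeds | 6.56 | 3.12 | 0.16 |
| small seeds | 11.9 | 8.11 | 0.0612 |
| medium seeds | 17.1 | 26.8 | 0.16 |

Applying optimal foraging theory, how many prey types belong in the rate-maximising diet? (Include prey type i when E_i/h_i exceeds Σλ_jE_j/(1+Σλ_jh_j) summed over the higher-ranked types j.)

Profitabilities (E/h, J/s): forb seeds 2.1, small seeds 1.47, medium seeds 0.638. Add prey in this order while the next type's profitability exceeds the intake rate on those already taken.
Rate on top 1: 0.7001. small seeds: 1.47 > 0.7001 → include.
Rate on top 2: 0.8909. medium seeds: 0.638 < 0.8909 → exclude; stop.
Optimal diet: forb seeds, small seeds — 2 of 3 types.

2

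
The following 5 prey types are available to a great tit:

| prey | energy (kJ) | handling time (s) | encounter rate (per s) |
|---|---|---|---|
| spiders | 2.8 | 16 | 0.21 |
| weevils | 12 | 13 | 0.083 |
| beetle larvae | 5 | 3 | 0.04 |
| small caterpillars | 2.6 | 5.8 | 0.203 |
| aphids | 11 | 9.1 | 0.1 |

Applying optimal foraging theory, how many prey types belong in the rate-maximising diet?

3

Rank by E/h (kJ/s): beetle larvae 1.67, aphids 1.21, weevils 0.923, small caterpillars 0.448, spiders 0.175. Include each in turn until the next type's E/h falls below the running intake rate.
Rate on top 1: 0.1786. aphids: 1.21 > 0.1786 → include.
Rate on top 2: 0.6404. weevils: 0.923 > 0.6404 → include.
Rate on top 3: 0.7385. small caterpillars: 0.448 < 0.7385 → exclude; stop.
Optimal diet: beetle larvae, aphids, weevils — 3 of 5 types.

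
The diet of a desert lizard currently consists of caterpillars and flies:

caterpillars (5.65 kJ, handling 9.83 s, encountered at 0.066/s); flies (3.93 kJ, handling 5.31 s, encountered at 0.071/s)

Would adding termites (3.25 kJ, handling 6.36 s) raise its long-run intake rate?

Yes

Intake rate on the current diet: R = (0.066×5.65 + 0.071×3.93) / (1 + 0.066×9.83 + 0.071×5.31) = 0.6519/2.026 = 0.3218 kJ/s.
Profitability of termites: 3.25/6.36 = 0.511 kJ/s.
0.511 > 0.3218, so adding termites raises the average — include it.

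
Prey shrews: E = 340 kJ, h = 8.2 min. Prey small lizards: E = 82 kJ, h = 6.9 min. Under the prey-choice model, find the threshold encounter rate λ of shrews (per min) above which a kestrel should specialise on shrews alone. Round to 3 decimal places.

0.049 per min

The zero-one rule: include small lizards iff E₂/h₂ > λE₁/(1+λh₁). Equality gives the switch point.
λE₁h₂ = E₂ + λE₂h₁ ⇒ λ = E₂/(E₁h₂ − E₂h₁) = 82/(2346 − 672.4) = 0.049 per min.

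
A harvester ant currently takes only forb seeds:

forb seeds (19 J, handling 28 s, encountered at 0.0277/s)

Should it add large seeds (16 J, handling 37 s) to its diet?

Current rate: (0.0277×19)/(1 + 0.0277×28) = 0.2964 J/s.
Profitability of large seeds: 16/37 = 0.4324 J/s.
0.4324 > 0.2964, so adding large seeds raises the average — include it.

Yes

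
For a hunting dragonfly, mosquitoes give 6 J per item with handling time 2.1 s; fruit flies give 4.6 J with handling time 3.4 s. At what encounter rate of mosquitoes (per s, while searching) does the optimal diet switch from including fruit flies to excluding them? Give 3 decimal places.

0.428 per s

At the threshold, the rate on mosquitoes alone equals the profitability of fruit flies: λ·6/(1 + λ·2.1) = 4.6/3.4 = 1.353.
Rearranging, λ(6 − 1.353×2.1) = 1.353, so λ = 1.353/3.159 = 0.4283 per s.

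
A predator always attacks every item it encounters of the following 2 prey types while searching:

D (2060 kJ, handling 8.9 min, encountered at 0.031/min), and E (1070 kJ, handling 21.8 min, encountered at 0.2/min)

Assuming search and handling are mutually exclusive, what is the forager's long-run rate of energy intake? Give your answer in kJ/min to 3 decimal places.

49.302 kJ/min

R = Σλ_iE_i / (1 + Σλ_ih_i)
Numerator: 0.031×2060 + 0.2×1070 = 277.9
Denominator: 1 + 0.031×8.9 + 0.2×21.8 = 5.636
R = 277.9/5.636 = 49.3 kJ/min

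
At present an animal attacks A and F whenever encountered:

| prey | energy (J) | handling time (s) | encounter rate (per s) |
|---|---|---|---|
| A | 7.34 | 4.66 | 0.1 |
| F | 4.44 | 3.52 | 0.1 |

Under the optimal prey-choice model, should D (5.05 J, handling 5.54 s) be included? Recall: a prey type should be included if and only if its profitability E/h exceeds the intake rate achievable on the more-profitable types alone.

Yes

Intake rate on the current diet: R = (0.1×7.34 + 0.1×4.44) / (1 + 0.1×4.66 + 0.1×3.52) = 1.178/1.818 = 0.648 J/s.
D: E/h = 5.05/5.54 = 0.9116 J/s.
Since 0.9116 > R, including D increases the long-run rate.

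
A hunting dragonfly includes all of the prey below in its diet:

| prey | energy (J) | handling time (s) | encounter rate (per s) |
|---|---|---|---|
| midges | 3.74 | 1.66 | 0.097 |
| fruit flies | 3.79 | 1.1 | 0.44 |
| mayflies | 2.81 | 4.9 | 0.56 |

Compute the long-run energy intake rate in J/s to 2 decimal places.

0.82 J/s

R = (0.097×3.74 + 0.44×3.79 + 0.56×2.81) / (1 + 0.097×1.66 + 0.44×1.1 + 0.56×4.9) = 3.604/4.389 = 0.8211 J/s.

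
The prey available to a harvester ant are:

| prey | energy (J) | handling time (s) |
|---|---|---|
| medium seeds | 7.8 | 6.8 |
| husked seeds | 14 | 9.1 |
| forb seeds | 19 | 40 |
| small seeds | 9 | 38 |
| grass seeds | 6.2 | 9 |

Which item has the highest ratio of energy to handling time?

Profitability E/h (J/s): medium seeds = 7.8/6.8 = 1.15, husked seeds = 14/9.1 = 1.54, forb seeds = 19/40 = 0.475, small seeds = 9/38 = 0.237, grass seeds = 6.2/9 = 0.689.
Ranked: husked seeds > medium seeds > grass seeds > forb seeds > small seeds.

husked seeds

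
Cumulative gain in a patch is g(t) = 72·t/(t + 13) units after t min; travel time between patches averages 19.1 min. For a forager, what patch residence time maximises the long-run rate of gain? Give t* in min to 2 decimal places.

By the marginal value theorem, leave when the instantaneous gain rate g'(t) equals the habitat-wide average g(t)/(T + t).
g'(t) = 72·13/(t + 13)². Setting 72·13/(t+13)² = 72t/[(t+13)(19.1+t)] gives 13(19.1+t) = t(t+13), so t² = 13×19.1 = 248.3.
t* = √248.3 = 15.76 min.

15.76 min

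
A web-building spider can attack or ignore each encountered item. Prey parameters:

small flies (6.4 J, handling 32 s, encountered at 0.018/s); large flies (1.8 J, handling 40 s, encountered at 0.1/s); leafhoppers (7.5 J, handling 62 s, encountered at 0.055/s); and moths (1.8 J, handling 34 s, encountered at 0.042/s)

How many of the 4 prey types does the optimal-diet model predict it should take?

Profitabilities (E/h, J/s): small flies 0.2, leafhoppers 0.121, moths 0.0529, large flies 0.045. Add prey in this order while the next type's profitability exceeds the intake rate on those already taken.
Rate on top 1: 0.0731. leafhoppers: 0.121 > 0.0731 → include.
Rate on top 2: 0.1058. moths: 0.0529 < 0.1058 → exclude; stop.
Optimal diet: small flies, leafhoppers — 2 of 4 types.

2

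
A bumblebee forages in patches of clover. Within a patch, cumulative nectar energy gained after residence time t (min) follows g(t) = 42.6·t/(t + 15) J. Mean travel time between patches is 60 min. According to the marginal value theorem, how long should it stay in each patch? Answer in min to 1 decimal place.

30.0 min

By the marginal value theorem, leave when the instantaneous gain rate g'(t) equals the habitat-wide average g(t)/(T + t).
g'(t) = 42.6·15/(t + 15)². Setting 42.6·15/(t+15)² = 42.6t/[(t+15)(60+t)] gives 15(60+t) = t(t+15), so t² = 15×60 = 900.
t* = √900 = 30 min.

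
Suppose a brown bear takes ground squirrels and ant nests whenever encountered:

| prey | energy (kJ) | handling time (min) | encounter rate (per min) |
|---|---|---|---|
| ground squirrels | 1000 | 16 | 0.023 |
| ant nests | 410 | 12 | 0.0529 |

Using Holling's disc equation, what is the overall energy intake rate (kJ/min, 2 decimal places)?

R = (0.023×1000 + 0.0529×410) / (1 + 0.023×16 + 0.0529×12) = 44.69/2.003 = 22.31 kJ/min.

22.31 kJ/min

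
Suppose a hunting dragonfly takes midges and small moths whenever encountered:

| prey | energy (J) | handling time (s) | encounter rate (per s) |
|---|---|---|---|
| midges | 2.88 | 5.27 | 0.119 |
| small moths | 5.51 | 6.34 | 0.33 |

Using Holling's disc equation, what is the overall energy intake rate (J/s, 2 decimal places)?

R = Σλ_iE_i / (1 + Σλ_ih_i)
Numerator: 0.119×2.88 + 0.33×5.51 = 2.161
Denominator: 1 + 0.119×5.27 + 0.33×6.34 = 3.719
R = 2.161/3.719 = 0.581 J/s

0.58 J/s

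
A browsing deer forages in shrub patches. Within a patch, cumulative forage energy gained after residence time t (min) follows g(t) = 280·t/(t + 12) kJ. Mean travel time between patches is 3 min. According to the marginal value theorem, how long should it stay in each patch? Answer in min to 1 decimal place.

6.0 min

By the marginal value theorem, leave when the instantaneous gain rate g'(t) equals the habitat-wide average g(t)/(T + t).
g'(t) = 280·12/(t + 12)². Setting 280·12/(t+12)² = 280t/[(t+12)(3+t)] gives 12(3+t) = t(t+12), so t² = 12×3 = 36.
t* = √36 = 6 min.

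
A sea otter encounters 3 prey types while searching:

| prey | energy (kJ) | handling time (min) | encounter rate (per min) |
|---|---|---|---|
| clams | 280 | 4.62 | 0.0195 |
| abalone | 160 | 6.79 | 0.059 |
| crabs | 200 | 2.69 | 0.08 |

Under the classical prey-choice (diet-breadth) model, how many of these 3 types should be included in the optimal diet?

3

Profitabilities (E/h, kJ/min): crabs 74.3, clams 60.6, abalone 23.6. Add prey in this order while the next type's profitability exceeds the intake rate on those already taken.
Rate on top 1: 13.17. clams: 60.6 > 13.17 → include.
Rate on top 2: 16.44. abalone: 23.6 > 16.44 → include.
Optimal diet: crabs, clams, abalone — 3 of 3 types.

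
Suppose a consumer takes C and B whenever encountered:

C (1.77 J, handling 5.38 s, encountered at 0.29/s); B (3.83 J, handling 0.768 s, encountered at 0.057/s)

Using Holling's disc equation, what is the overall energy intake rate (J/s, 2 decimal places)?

0.28 J/s

R = (0.29×1.77 + 0.057×3.83) / (1 + 0.29×5.38 + 0.057×0.768) = 0.7316/2.604 = 0.281 J/s.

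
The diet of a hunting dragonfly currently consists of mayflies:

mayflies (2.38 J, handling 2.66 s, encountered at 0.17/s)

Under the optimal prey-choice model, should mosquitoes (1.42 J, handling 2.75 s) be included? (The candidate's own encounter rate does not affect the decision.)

Yes

On mayflies alone, R = ΣλE/(1+Σλh) = 0.4046/1.452 = 0.2786 J/s.
Profitability of mosquitoes: 1.42/2.75 = 0.5164 J/s.
Since 0.5164 > R, including mosquitoes increases the long-run rate.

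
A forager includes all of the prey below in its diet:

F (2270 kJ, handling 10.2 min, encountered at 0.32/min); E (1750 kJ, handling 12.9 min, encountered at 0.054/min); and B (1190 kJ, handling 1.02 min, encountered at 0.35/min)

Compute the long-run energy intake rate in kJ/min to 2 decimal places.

R = (0.32×2270 + 0.054×1750 + 0.35×1190) / (1 + 0.32×10.2 + 0.054×12.9 + 0.35×1.02) = 1237/5.318 = 232.7 kJ/min.

232.70 kJ/min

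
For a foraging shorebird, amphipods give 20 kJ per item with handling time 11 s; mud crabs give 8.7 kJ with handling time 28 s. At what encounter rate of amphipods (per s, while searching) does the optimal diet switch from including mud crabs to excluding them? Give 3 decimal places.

Drop mud crabs once their profitability E₂/h₂ falls below the rate achievable on amphipods alone: E₂/h₂ = λE₁/(1 + λh₁).
Solve for λ: λE₁h₂ = E₂(1 + λh₁) → λ(E₁h₂ − E₂h₁) = E₂ → λ = E₂/(E₁h₂ − E₂h₁).
λ = 8.7/(20×28 − 8.7×11) = 8.7/464.3 = 0.01874 per s.

0.019 per s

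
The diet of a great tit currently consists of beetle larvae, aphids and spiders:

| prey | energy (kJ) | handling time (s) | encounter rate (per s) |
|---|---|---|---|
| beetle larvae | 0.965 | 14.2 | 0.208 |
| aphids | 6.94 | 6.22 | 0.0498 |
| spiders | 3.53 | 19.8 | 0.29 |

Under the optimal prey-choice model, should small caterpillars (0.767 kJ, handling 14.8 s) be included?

No

Current rate: (0.208×0.965 + 0.0498×6.94 + 0.29×3.53)/(1 + 0.208×14.2 + 0.0498×6.22 + 0.29×19.8) = 0.1569 kJ/s.
Profitability of small caterpillars: 0.767/14.8 = 0.05182 kJ/s.
Since 0.05182 < R, time spent handling small caterpillars is better spent searching.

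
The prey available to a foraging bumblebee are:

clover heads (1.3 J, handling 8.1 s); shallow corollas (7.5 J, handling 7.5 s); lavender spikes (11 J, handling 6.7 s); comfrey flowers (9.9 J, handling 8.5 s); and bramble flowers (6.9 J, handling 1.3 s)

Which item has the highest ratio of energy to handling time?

In descending order of E/h:
bramble flowers: 6.9/1.3 = 5.31 J/s
lavender spikes: 11/6.7 = 1.64 J/s
comfrey flowers: 9.9/8.5 = 1.16 J/s
shallow corollas: 7.5/7.5 = 1 J/s
clover heads: 1.3/8.1 = 0.16 J/s

bramble flowers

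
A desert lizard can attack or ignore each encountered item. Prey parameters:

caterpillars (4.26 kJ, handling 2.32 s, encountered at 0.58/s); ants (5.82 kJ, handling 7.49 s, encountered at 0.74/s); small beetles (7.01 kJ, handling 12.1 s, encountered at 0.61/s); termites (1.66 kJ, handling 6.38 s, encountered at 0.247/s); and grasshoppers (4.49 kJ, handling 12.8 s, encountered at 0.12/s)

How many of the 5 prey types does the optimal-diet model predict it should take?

E/h in descending order: caterpillars 1.84, ants 0.777, small beetles 0.579, grasshoppers 0.351, termites 0.26 kJ/s. The optimal diet is the largest prefix of this list for which every included type satisfies E_i/h_i > R on the types above it.
Rate on top 1: 1.053. ants: 0.777 < 1.053 → exclude; stop.
Optimal diet: caterpillars — 1 of 5 types.

1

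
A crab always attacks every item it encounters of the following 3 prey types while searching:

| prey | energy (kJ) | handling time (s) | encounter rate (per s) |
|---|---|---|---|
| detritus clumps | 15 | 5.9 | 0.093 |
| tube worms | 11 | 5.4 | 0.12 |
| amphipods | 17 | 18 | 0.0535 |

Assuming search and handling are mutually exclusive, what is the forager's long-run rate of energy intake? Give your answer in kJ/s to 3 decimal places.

R = Σλ_iE_i / (1 + Σλ_ih_i)
Numerator: 0.093×15 + 0.12×11 + 0.0535×17 = 3.624
Denominator: 1 + 0.093×5.9 + 0.12×5.4 + 0.0535×18 = 3.16
R = 3.624/3.16 = 1.147 kJ/s

1.147 kJ/s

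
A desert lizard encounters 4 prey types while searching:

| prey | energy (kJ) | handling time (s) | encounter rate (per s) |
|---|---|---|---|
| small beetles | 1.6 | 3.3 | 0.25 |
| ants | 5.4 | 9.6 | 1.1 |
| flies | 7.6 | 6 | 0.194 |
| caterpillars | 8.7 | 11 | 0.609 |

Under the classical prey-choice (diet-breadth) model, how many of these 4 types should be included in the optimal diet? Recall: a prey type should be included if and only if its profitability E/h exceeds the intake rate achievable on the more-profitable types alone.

Profitabilities (E/h, kJ/s): flies 1.27, caterpillars 0.791, ants 0.563, small beetles 0.485. Add prey in this order while the next type's profitability exceeds the intake rate on those already taken.
Rate on top 1: 0.6813. caterpillars: 0.791 > 0.6813 → include.
Rate on top 2: 0.7642. ants: 0.563 < 0.7642 → exclude; stop.
Optimal diet: flies, caterpillars — 2 of 4 types.

2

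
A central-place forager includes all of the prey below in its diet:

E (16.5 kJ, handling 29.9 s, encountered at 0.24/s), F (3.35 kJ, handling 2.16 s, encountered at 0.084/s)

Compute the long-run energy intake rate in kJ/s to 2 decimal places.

Energy encountered per unit search time: 0.24×16.5 + 0.084×3.35 = 4.241 kJ/s.
Handling time per unit search time: 0.24×29.9 + 0.084×2.16 = 7.357.
Rate = 4.241/(1 + 7.357) = 0.5075 kJ/s.

0.51 kJ/s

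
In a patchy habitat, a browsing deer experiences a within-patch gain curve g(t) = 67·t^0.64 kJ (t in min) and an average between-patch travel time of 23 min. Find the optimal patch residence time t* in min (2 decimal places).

Optimal t* satisfies g'(t*) = g(t*)/(T + t*).
g'(t) = 0.64·67·t^-0.36. Setting 0.64·67·t^-0.36 = 67·t^0.64/(23+t) gives 0.64(23+t) = t, so 0.36·t = 0.64×23.
t* = 0.64×23/0.36 = 40.89 min.

40.89 min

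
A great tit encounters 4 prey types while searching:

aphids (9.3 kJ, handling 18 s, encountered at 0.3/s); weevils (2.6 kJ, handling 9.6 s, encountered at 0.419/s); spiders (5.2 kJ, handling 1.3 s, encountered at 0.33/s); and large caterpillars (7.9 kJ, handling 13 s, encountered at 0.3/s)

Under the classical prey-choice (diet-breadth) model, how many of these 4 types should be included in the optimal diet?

1

Rank by E/h (kJ/s): spiders 4, large caterpillars 0.608, aphids 0.517, weevils 0.271. Include each in turn until the next type's E/h falls below the running intake rate.
Rate on top 1: 1.201. large caterpillars: 0.608 < 1.201 → exclude; stop.
Optimal diet: spiders — 1 of 4 types.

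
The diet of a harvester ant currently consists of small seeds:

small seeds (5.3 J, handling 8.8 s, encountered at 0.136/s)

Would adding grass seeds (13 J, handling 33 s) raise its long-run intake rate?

Current rate: (0.136×5.3)/(1 + 0.136×8.8) = 0.3281 J/s.
grass seeds: E/h = 13/33 = 0.3939 J/s.
Since 0.3939 > R, including grass seeds increases the long-run rate.

Yes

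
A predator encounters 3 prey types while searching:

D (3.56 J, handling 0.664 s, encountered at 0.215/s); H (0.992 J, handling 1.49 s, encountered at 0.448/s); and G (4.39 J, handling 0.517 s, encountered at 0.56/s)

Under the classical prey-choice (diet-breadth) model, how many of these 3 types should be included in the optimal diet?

2

Profitabilities (E/h, J/s): G 8.49, D 5.36, H 0.666. Add prey in this order while the next type's profitability exceeds the intake rate on those already taken.
Rate on top 1: 1.906. D: 5.36 > 1.906 → include.
Rate on top 2: 2.251. H: 0.666 < 2.251 → exclude; stop.
Optimal diet: G, D — 2 of 3 types.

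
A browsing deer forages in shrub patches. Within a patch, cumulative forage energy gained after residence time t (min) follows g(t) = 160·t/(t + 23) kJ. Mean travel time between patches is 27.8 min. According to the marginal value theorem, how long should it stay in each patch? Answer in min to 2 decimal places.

By the marginal value theorem, leave when the instantaneous gain rate g'(t) equals the habitat-wide average g(t)/(T + t).
g'(t) = 160·23/(t + 23)². Setting 160·23/(t+23)² = 160t/[(t+23)(27.8+t)] gives 23(27.8+t) = t(t+23), so t² = 23×27.8 = 639.4.
t* = √639.4 = 25.29 min.

25.29 min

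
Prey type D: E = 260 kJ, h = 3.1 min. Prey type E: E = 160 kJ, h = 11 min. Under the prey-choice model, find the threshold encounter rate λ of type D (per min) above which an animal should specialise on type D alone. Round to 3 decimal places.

At the threshold, the rate on type D alone equals the profitability of type E: λ·260/(1 + λ·3.1) = 160/11 = 14.55.
Rearranging, λ(260 − 14.55×3.1) = 14.55, so λ = 14.55/214.9 = 0.06768 per min.

0.068 per min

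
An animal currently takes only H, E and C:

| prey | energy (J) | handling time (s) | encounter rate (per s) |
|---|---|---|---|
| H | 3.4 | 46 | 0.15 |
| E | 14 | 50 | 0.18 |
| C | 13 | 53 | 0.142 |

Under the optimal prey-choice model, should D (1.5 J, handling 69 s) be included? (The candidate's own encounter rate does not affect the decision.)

Intake rate on the current diet: R = (0.15×3.4 + 0.18×14 + 0.142×13) / (1 + 0.15×46 + 0.18×50 + 0.142×53) = 4.876/24.43 = 0.1996 J/s.
D: E/h = 1.5/69 = 0.02174 J/s.
0.02174 < 0.1996, so adding D would lower the average — exclude it.

No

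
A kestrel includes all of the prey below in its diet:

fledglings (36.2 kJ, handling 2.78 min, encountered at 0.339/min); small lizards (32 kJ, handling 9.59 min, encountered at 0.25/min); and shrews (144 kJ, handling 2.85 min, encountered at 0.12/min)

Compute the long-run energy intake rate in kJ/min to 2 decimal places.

R = Σλ_iE_i / (1 + Σλ_ih_i)
Numerator: 0.339×36.2 + 0.25×32 + 0.12×144 = 37.55
Denominator: 1 + 0.339×2.78 + 0.25×9.59 + 0.12×2.85 = 4.682
R = 37.55/4.682 = 8.021 kJ/min

8.02 kJ/min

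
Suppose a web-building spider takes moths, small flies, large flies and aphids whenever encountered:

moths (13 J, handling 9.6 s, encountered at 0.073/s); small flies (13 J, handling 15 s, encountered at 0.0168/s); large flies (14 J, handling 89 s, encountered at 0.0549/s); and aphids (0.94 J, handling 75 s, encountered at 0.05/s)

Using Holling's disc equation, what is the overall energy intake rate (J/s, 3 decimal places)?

0.187 J/s

R = (0.073×13 + 0.0168×13 + 0.0549×14 + 0.05×0.94) / (1 + 0.073×9.6 + 0.0168×15 + 0.0549×89 + 0.05×75) = 1.983/10.59 = 0.1873 J/s.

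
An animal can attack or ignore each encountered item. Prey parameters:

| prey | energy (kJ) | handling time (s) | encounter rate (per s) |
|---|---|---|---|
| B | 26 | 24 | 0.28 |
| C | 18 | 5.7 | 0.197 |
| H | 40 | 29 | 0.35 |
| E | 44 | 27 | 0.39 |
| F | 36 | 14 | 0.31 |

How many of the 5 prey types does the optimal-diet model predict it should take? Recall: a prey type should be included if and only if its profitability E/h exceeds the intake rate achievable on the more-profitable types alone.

Rank by E/h (kJ/s): C 3.16, F 2.57, E 1.63, H 1.38, B 1.08. Include each in turn until the next type's E/h falls below the running intake rate.
Rate on top 1: 1.67. F: 2.57 > 1.67 → include.
Rate on top 2: 2.275. E: 1.63 < 2.275 → exclude; stop.
Optimal diet: C, F — 2 of 5 types.

2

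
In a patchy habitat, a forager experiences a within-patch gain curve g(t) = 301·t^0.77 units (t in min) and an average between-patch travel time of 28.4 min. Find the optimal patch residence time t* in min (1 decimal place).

Maximise g(t)/(T+t): set derivative to zero → g'(t)(T+t) = g(t).
g'(t) = 0.77·301·t^-0.23. Setting 0.77·301·t^-0.23 = 301·t^0.77/(28.4+t) gives 0.77(28.4+t) = t, so 0.23·t = 0.77×28.4.
t* = 0.77×28.4/0.23 = 95.08 min.

95.1 min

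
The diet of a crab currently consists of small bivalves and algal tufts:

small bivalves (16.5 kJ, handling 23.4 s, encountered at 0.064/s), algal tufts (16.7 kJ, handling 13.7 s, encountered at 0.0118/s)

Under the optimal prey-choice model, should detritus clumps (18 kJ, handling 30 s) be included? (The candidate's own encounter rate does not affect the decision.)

Yes

On small bivalves and algal tufts alone, R = ΣλE/(1+Σλh) = 1.253/2.659 = 0.4712 kJ/s.
Profitability of detritus clumps: 18/30 = 0.6 kJ/s.
0.6 > 0.4712, so adding detritus clumps raises the average — include it.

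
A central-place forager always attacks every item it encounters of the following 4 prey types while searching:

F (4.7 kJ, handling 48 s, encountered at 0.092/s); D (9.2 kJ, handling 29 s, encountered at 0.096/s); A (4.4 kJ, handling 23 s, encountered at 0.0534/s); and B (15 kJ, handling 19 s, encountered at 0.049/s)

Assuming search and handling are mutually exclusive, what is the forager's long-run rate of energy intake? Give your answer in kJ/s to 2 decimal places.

0.22 kJ/s

Energy encountered per unit search time: 0.092×4.7 + 0.096×9.2 + 0.0534×4.4 + 0.049×15 = 2.286 kJ/s.
Handling time per unit search time: 0.092×48 + 0.096×29 + 0.0534×23 + 0.049×19 = 9.359.
Rate = 2.286/(1 + 9.359) = 0.2206 kJ/s.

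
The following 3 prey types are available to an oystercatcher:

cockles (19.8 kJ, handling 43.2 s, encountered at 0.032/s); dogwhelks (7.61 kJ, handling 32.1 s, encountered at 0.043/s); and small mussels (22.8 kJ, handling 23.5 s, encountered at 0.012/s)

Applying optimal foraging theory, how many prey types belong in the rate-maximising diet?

Rank by E/h (kJ/s): small mussels 0.97, cockles 0.458, dogwhelks 0.237. Include each in turn until the next type's E/h falls below the running intake rate.
Rate on top 1: 0.2134. cockles: 0.458 > 0.2134 → include.
Rate on top 2: 0.3405. dogwhelks: 0.237 < 0.3405 → exclude; stop.
Optimal diet: small mussels, cockles — 2 of 3 types.

2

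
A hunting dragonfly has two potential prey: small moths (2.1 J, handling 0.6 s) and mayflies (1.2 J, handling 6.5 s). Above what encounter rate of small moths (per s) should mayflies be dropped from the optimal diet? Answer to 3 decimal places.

0.093 per s

At the threshold, the rate on small moths alone equals the profitability of mayflies: λ·2.1/(1 + λ·0.6) = 1.2/6.5 = 0.1846.
Rearranging, λ(2.1 − 0.1846×0.6) = 0.1846, so λ = 0.1846/1.989 = 0.09281 per s.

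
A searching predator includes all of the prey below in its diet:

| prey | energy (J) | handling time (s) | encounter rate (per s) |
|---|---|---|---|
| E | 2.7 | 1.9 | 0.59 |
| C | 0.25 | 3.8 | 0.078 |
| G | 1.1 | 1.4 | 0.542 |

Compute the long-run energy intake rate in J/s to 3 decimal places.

R = (0.59×2.7 + 0.078×0.25 + 0.542×1.1) / (1 + 0.59×1.9 + 0.078×3.8 + 0.542×1.4) = 2.209/3.176 = 0.6954 J/s.

0.695 J/s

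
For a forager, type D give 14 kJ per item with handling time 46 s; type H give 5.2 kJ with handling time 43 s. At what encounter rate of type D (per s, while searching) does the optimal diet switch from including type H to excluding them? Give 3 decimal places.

0.014 per s

At the threshold, the rate on type D alone equals the profitability of type H: λ·14/(1 + λ·46) = 5.2/43 = 0.1209.
Rearranging, λ(14 − 0.1209×46) = 0.1209, so λ = 0.1209/8.437 = 0.01433 per s.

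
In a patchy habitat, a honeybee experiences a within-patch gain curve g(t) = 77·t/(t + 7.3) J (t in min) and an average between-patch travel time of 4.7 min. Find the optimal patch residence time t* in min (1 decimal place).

Optimal t* satisfies g'(t*) = g(t*)/(T + t*).
g'(t) = 77·7.3/(t + 7.3)². Setting 77·7.3/(t+7.3)² = 77t/[(t+7.3)(4.7+t)] gives 7.3(4.7+t) = t(t+7.3), so t² = 7.3×4.7 = 34.31.
t* = √34.31 = 5.857 min.

5.9 min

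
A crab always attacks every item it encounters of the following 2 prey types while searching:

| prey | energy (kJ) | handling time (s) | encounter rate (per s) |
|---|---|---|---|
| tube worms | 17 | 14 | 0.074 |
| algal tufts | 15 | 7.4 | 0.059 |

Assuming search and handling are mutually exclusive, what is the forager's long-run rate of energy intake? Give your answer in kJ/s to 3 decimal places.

0.867 kJ/s

R = (0.074×17 + 0.059×15) / (1 + 0.074×14 + 0.059×7.4) = 2.143/2.473 = 0.8667 kJ/s.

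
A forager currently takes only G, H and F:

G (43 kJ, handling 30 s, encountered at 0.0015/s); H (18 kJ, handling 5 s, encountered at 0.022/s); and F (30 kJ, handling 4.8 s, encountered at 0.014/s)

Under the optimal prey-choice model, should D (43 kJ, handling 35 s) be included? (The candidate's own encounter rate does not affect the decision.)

Yes

Intake rate on the current diet: R = (0.0015×43 + 0.022×18 + 0.014×30) / (1 + 0.0015×30 + 0.022×5 + 0.014×4.8) = 0.8805/1.222 = 0.7204 kJ/s.
Profitability of D: 43/35 = 1.229 kJ/s.
Since 1.229 > R, including D increases the long-run rate.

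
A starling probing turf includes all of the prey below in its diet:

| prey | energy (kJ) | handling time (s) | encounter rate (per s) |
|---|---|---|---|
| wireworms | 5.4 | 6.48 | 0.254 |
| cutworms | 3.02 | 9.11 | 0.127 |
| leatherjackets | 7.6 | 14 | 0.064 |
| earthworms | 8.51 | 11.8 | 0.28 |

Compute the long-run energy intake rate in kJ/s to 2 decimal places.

R = (0.254×5.4 + 0.127×3.02 + 0.064×7.6 + 0.28×8.51) / (1 + 0.254×6.48 + 0.127×9.11 + 0.064×14 + 0.28×11.8) = 4.624/8.003 = 0.5778 kJ/s.

0.58 kJ/s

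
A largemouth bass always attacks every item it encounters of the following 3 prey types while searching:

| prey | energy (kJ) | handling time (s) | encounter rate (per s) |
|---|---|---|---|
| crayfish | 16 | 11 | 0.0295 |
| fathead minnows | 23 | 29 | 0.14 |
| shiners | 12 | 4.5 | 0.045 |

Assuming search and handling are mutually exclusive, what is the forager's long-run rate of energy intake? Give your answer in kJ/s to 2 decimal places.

Energy encountered per unit search time: 0.0295×16 + 0.14×23 + 0.045×12 = 4.232 kJ/s.
Handling time per unit search time: 0.0295×11 + 0.14×29 + 0.045×4.5 = 4.587.
Rate = 4.232/(1 + 4.587) = 0.7575 kJ/s.

0.76 kJ/s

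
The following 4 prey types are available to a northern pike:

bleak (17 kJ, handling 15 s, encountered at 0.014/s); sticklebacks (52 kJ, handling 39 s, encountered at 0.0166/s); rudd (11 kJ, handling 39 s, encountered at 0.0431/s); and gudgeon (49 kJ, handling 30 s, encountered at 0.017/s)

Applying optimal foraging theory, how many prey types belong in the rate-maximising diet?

Profitabilities (E/h, kJ/s): gudgeon 1.63, sticklebacks 1.33, bleak 1.13, rudd 0.282. Add prey in this order while the next type's profitability exceeds the intake rate on those already taken.
Rate on top 1: 0.5517. sticklebacks: 1.33 > 0.5517 → include.
Rate on top 2: 0.7862. bleak: 1.13 > 0.7862 → include.
Rate on top 3: 0.817. rudd: 0.282 < 0.817 → exclude; stop.
Optimal diet: gudgeon, sticklebacks, bleak — 3 of 4 types.

3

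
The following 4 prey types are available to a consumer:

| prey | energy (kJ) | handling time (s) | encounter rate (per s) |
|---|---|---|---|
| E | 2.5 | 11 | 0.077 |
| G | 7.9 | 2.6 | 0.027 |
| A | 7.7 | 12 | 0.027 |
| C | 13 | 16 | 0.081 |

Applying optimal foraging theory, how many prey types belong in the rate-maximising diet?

Profitabilities (E/h, kJ/s): G 3.04, C 0.812, A 0.642, E 0.227. Add prey in this order while the next type's profitability exceeds the intake rate on those already taken.
Rate on top 1: 0.1993. C: 0.812 > 0.1993 → include.
Rate on top 2: 0.5352. A: 0.642 > 0.5352 → include.
Rate on top 3: 0.548. E: 0.227 < 0.548 → exclude; stop.
Optimal diet: G, C, A — 3 of 4 types.

3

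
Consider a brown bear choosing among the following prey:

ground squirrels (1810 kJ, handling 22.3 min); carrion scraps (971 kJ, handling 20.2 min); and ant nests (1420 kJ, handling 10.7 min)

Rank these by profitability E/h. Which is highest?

ant nests

Profitability E/h (kJ/min): ground squirrels = 1810/22.3 = 81.2, carrion scraps = 971/20.2 = 48.1, ant nests = 1420/10.7 = 133.
Ranked: ant nests > ground squirrels > carrion scraps.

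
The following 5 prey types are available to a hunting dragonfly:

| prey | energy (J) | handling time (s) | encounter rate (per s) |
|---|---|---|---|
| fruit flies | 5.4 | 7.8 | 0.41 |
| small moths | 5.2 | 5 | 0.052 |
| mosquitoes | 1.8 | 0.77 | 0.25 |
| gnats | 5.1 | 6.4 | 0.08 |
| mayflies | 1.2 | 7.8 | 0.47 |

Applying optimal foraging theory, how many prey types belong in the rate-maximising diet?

4

Rank by E/h (J/s): mosquitoes 2.34, small moths 1.04, gnats 0.797, fruit flies 0.692, mayflies 0.154. Include each in turn until the next type's E/h falls below the running intake rate.
Rate on top 1: 0.3774. small moths: 1.04 > 0.3774 → include.
Rate on top 2: 0.496. gnats: 0.797 > 0.496 → include.
Rate on top 3: 0.5744. fruit flies: 0.692 > 0.5744 → include.
Rate on top 4: 0.6474. mayflies: 0.154 < 0.6474 → exclude; stop.
Optimal diet: mosquitoes, small moths, gnats, fruit flies — 4 of 5 types.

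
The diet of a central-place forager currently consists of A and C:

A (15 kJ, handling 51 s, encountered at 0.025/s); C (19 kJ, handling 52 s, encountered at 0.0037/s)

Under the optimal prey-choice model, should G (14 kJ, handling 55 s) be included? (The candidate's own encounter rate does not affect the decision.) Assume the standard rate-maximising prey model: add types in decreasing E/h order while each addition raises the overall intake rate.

Current rate: (0.025×15 + 0.0037×19)/(1 + 0.025×51 + 0.0037×52) = 0.1805 kJ/s.
Profitability of G: 14/55 = 0.2545 kJ/s.
0.2545 > 0.1805, so adding G raises the average — include it.

Yes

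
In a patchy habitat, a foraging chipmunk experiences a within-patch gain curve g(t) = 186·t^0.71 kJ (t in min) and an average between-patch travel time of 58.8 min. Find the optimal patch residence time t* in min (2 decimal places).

143.96 min

Optimal t* satisfies g'(t*) = g(t*)/(T + t*).
g'(t) = 0.71·186·t^-0.29. Setting 0.71·186·t^-0.29 = 186·t^0.71/(58.8+t) gives 0.71(58.8+t) = t, so 0.29·t = 0.71×58.8.
t* = 0.71×58.8/0.29 = 144 min.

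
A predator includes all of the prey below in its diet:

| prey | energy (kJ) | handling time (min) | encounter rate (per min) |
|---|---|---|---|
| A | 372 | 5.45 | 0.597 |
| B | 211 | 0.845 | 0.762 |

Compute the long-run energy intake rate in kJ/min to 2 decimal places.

R = Σλ_iE_i / (1 + Σλ_ih_i)
Numerator: 0.597×372 + 0.762×211 = 382.9
Denominator: 1 + 0.597×5.45 + 0.762×0.845 = 4.898
R = 382.9/4.898 = 78.18 kJ/min

78.18 kJ/min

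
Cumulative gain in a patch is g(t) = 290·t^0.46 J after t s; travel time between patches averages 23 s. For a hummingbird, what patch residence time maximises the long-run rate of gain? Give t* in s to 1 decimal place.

19.6 s

By the marginal value theorem, leave when the instantaneous gain rate g'(t) equals the habitat-wide average g(t)/(T + t).
g'(t) = 0.46·290·t^-0.54. Setting 0.46·290·t^-0.54 = 290·t^0.46/(23+t) gives 0.46(23+t) = t, so 0.54·t = 0.46×23.
t* = 0.46×23/0.54 = 19.59 s.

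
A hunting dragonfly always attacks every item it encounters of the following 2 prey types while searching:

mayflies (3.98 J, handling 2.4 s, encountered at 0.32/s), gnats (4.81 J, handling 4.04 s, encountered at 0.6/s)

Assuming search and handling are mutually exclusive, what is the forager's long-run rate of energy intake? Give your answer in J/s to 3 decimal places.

0.992 J/s

R = Σλ_iE_i / (1 + Σλ_ih_i)
Numerator: 0.32×3.98 + 0.6×4.81 = 4.16
Denominator: 1 + 0.32×2.4 + 0.6×4.04 = 4.192
R = 4.16/4.192 = 0.9923 J/s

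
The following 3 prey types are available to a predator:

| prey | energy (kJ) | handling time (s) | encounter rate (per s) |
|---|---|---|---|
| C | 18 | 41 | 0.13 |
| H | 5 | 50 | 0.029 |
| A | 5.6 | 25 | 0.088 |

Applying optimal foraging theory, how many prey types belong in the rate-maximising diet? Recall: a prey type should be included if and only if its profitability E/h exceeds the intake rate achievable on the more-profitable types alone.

1

Rank by E/h (kJ/s): C 0.439, A 0.224, H 0.1. Include each in turn until the next type's E/h falls below the running intake rate.
Rate on top 1: 0.3697. A: 0.224 < 0.3697 → exclude; stop.
Optimal diet: C — 1 of 3 types.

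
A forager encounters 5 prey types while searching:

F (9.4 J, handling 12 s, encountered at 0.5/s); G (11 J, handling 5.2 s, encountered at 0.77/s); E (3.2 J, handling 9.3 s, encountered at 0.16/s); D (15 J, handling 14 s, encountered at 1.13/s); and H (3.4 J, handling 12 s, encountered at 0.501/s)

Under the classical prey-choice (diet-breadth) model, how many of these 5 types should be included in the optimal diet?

1

Profitabilities (E/h, J/s): G 2.12, D 1.07, F 0.783, E 0.344, H 0.283. Add prey in this order while the next type's profitability exceeds the intake rate on those already taken.
Rate on top 1: 1.693. D: 1.07 < 1.693 → exclude; stop.
Optimal diet: G — 1 of 5 types.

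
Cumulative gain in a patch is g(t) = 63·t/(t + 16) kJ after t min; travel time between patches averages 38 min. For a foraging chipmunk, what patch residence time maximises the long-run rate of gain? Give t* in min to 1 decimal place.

Optimal t* satisfies g'(t*) = g(t*)/(T + t*).
g'(t) = 63·16/(t + 16)². Setting 63·16/(t+16)² = 63t/[(t+16)(38+t)] gives 16(38+t) = t(t+16), so t² = 16×38 = 608.
t* = √608 = 24.66 min.

24.7 min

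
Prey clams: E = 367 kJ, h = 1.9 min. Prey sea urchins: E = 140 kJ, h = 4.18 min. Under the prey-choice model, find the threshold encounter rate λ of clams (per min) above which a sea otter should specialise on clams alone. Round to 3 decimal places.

Drop sea urchins once their profitability E₂/h₂ falls below the rate achievable on clams alone: E₂/h₂ = λE₁/(1 + λh₁).
Solve for λ: λE₁h₂ = E₂(1 + λh₁) → λ(E₁h₂ − E₂h₁) = E₂ → λ = E₂/(E₁h₂ − E₂h₁).
λ = 140/(367×4.18 − 140×1.9) = 140/1268 = 0.1104 per min.

0.110 per min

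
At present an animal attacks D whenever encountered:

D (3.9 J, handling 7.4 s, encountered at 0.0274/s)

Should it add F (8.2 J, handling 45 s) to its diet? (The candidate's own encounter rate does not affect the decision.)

Current rate: (0.0274×3.9)/(1 + 0.0274×7.4) = 0.08885 J/s.
F: E/h = 8.2/45 = 0.1822 J/s.
Since 0.1822 > R, including F increases the long-run rate.

Yes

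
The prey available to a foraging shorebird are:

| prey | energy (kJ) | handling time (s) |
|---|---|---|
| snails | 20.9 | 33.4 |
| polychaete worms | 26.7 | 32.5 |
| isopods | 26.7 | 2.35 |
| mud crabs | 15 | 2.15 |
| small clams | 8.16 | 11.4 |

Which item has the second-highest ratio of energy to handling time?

In descending order of E/h:
isopods: 26.7/2.35 = 11.4 kJ/s
mud crabs: 15/2.15 = 6.98 kJ/s
polychaete worms: 26.7/32.5 = 0.822 kJ/s
small clams: 8.16/11.4 = 0.716 kJ/s
snails: 20.9/33.4 = 0.626 kJ/s

mud crabs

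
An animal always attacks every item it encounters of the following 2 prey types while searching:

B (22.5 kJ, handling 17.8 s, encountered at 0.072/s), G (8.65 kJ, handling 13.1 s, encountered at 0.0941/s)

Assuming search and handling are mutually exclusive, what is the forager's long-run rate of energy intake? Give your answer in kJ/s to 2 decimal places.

0.69 kJ/s

R = (0.072×22.5 + 0.0941×8.65) / (1 + 0.072×17.8 + 0.0941×13.1) = 2.434/3.514 = 0.6926 kJ/s.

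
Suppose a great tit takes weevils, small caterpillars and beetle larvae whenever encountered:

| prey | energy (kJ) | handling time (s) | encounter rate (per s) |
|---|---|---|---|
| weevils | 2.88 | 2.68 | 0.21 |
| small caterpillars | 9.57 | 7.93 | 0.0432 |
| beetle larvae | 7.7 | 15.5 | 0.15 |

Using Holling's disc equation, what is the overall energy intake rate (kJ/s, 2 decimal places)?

0.51 kJ/s

R = (0.21×2.88 + 0.0432×9.57 + 0.15×7.7) / (1 + 0.21×2.68 + 0.0432×7.93 + 0.15×15.5) = 2.173/4.23 = 0.5137 kJ/s.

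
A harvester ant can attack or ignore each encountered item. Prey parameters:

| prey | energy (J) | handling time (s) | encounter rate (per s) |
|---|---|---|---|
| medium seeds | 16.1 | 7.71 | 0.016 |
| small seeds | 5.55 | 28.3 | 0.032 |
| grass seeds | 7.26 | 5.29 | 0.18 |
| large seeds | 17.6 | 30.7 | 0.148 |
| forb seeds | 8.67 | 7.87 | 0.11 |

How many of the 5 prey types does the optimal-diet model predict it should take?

Rank by E/h (J/s): medium seeds 2.09, grass seeds 1.37, forb seeds 1.1, large seeds 0.573, small seeds 0.196. Include each in turn until the next type's E/h falls below the running intake rate.
Rate on top 1: 0.2293. grass seeds: 1.37 > 0.2293 → include.
Rate on top 2: 0.7537. forb seeds: 1.1 > 0.7537 → include.
Rate on top 3: 0.8561. large seeds: 0.573 < 0.8561 → exclude; stop.
Optimal diet: medium seeds, grass seeds, forb seeds — 3 of 5 types.

3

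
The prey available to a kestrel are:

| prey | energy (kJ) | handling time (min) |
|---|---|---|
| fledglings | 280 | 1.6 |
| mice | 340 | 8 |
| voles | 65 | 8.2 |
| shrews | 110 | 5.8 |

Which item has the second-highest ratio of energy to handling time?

mice

Profitability E/h (kJ/min): fledglings = 280/1.6 = 175, mice = 340/8 = 42.5, voles = 65/8.2 = 7.93, shrews = 110/5.8 = 19.
Ranked: fledglings > mice > shrews > voles.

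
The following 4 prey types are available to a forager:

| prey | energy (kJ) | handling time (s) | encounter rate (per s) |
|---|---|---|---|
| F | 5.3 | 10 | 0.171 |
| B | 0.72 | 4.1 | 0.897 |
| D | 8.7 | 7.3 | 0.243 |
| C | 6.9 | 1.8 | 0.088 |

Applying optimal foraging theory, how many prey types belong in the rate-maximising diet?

2

E/h in descending order: C 3.83, D 1.19, F 0.53, B 0.176 kJ/s. The optimal diet is the largest prefix of this list for which every included type satisfies E_i/h_i > R on the types above it.
Rate on top 1: 0.5242. D: 1.19 > 0.5242 → include.
Rate on top 2: 0.928. F: 0.53 < 0.928 → exclude; stop.
Optimal diet: C, D — 2 of 4 types.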